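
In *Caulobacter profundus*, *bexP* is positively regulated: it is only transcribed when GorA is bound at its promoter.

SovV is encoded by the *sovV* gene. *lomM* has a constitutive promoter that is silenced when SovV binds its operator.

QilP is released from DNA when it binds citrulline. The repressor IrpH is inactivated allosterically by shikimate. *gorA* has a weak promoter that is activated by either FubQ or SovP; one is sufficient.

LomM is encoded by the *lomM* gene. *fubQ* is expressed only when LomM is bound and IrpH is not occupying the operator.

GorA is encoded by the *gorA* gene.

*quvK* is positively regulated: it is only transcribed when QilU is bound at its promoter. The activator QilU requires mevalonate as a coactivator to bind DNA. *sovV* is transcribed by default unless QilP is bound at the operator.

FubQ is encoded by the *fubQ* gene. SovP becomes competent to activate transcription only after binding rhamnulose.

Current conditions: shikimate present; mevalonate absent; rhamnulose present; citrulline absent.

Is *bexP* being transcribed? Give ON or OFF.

Citrulline is absent, so QilP is active.
With repressor QilP bound, *sovV* is not transcribed.
So SovV is not produced.
With no repressor bound, *lomM* is transcribed.
So LomM is produced and active.
Shikimate is present, so IrpH is inactive.
No repressor is bound and LomM is active, so *fubQ* is transcribed.
So FubQ is produced and active.
Rhamnulose is present, so SovP is active.
Activator FubQ is present, so *gorA* is transcribed.
So GorA is produced and active.
No repressor is bound and GorA is active, so *bexP* is transcribed.

ON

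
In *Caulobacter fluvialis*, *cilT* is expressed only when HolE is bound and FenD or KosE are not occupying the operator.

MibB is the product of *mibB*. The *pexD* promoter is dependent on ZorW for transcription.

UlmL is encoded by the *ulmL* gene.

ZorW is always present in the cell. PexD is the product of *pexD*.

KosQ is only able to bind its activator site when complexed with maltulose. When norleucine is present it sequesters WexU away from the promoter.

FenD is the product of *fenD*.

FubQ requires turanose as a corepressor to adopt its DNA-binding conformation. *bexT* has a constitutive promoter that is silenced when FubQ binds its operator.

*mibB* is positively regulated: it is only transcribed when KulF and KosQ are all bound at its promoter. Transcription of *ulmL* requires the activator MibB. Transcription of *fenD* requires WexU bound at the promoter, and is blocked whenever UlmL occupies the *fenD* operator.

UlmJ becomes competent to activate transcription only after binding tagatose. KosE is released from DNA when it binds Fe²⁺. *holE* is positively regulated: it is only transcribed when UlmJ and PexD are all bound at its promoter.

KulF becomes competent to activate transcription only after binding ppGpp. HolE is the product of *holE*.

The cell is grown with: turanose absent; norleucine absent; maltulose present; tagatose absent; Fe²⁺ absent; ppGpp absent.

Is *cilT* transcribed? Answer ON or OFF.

OFF

Norleucine is absent, so WexU is active.
ppGpp is absent, so KulF is inactive.
Maltulose is present, so KosQ is active.
Required activator KulF is absent, so *mibB* is not transcribed.
So MibB is not produced.
Required activator MibB is absent, so *ulmL* is not transcribed.
So UlmL is not produced.
No repressor is bound and WexU is active, so *fenD* is transcribed.
So FenD is produced and active.
Fe²⁺ is absent, so KosE is active.
Tagatose is absent, so UlmJ is inactive.
ZorW is produced constitutively and is active.
No repressor is bound and ZorW is active, so *pexD* is transcribed.
So PexD is produced and active.
Required activator UlmJ is absent, so *holE* is not transcribed.
So HolE is not produced.
With repressor FenD bound, *cilT* is not transcribed.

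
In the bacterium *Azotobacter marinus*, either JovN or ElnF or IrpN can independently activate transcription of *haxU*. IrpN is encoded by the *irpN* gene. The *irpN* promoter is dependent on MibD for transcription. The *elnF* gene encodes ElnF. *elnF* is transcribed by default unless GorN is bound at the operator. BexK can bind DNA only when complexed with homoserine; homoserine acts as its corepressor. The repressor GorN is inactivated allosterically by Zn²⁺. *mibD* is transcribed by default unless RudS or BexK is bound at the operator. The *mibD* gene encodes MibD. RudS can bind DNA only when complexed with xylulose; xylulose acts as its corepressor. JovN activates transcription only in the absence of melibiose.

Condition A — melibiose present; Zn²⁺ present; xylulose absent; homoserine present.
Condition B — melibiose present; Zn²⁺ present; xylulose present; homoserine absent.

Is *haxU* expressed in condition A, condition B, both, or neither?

Condition A:
Melibiose is present, so JovN is inactive.
Zn²⁺ is present, so GorN is inactive.
With no repressor bound, *elnF* is transcribed.
So ElnF is produced and active.
Xylulose is absent, so RudS is inactive.
Homoserine is present, so BexK is active.
With repressor BexK bound, *mibD* is not transcribed.
So MibD is not produced.
Required activator MibD is absent, so *irpN* is not transcribed.
So IrpN is not produced.
Activator ElnF is present, so *haxU* is transcribed.
→ *haxU* is ON in A.
Condition B:
Melibiose is present, so JovN is inactive.
Zn²⁺ is present, so GorN is inactive.
With no repressor bound, *elnF* is transcribed.
So ElnF is produced and active.
Xylulose is present, so RudS is active.
Homoserine is absent, so BexK is inactive.
With repressor RudS bound, *mibD* is not transcribed.
So MibD is not produced.
Required activator MibD is absent, so *irpN* is not transcribed.
So IrpN is not produced.
Activator ElnF is present, so *haxU* is transcribed.
→ *haxU* is ON in B.

both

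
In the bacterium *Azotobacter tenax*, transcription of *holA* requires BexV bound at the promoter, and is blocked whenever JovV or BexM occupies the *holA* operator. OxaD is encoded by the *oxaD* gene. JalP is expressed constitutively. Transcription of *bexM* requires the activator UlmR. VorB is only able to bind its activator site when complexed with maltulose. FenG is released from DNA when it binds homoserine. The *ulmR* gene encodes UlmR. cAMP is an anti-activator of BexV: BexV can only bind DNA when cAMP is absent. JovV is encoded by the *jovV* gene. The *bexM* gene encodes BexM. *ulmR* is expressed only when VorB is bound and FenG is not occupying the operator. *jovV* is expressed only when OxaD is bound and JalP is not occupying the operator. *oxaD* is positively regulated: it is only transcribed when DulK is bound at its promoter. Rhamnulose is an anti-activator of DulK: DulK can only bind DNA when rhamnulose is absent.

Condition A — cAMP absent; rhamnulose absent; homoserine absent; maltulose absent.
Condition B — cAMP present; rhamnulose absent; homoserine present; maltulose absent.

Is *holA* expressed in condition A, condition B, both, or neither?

A only

Condition A:
cAMP is absent, so BexV is active.
Rhamnulose is absent, so DulK is active.
No repressor is bound and DulK is active, so *oxaD* is transcribed.
So OxaD is produced and active.
JalP is produced constitutively and is active.
With repressor JalP bound, *jovV* is not transcribed.
So JovV is not produced.
Homoserine is absent, so FenG is active.
Maltulose is absent, so VorB is inactive.
With repressor FenG bound, *ulmR* is not transcribed.
So UlmR is not produced.
Required activator UlmR is absent, so *bexM* is not transcribed.
So BexM is not produced.
No repressor is bound and BexV is active, so *holA* is transcribed.
→ *holA* is ON in A.
Condition B:
cAMP is present, so BexV is inactive.
Rhamnulose is absent, so DulK is active.
No repressor is bound and DulK is active, so *oxaD* is transcribed.
So OxaD is produced and active.
JalP is produced constitutively and is active.
With repressor JalP bound, *jovV* is not transcribed.
So JovV is not produced.
Homoserine is present, so FenG is inactive.
Maltulose is absent, so VorB is inactive.
Required activator VorB is absent, so *ulmR* is not transcribed.
So UlmR is not produced.
Required activator UlmR is absent, so *bexM* is not transcribed.
So BexM is not produced.
Required activator BexV is absent, so *holA* is not transcribed.
→ *holA* is OFF in B.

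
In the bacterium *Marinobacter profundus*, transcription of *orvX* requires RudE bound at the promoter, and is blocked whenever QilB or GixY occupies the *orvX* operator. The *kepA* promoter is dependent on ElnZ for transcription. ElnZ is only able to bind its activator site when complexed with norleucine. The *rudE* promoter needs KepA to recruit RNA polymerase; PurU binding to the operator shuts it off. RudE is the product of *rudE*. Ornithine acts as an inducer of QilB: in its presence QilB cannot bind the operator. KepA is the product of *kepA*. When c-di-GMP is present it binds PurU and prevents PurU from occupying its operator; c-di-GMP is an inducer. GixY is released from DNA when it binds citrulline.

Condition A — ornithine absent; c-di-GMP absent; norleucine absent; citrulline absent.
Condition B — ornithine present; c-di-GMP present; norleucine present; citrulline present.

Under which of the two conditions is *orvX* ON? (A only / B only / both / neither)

Condition A:
Ornithine is absent, so QilB is active.
c-di-GMP is absent, so PurU is active.
Norleucine is absent, so ElnZ is inactive.
Required activator ElnZ is absent, so *kepA* is not transcribed.
So KepA is not produced.
With repressor PurU bound, *rudE* is not transcribed.
So RudE is not produced.
Citrulline is absent, so GixY is active.
With repressor QilB bound, *orvX* is not transcribed.
→ *orvX* is OFF in A.
Condition B:
Ornithine is present, so QilB is inactive.
c-di-GMP is present, so PurU is inactive.
Norleucine is present, so ElnZ is active.
No repressor is bound and ElnZ is active, so *kepA* is transcribed.
So KepA is produced and active.
No repressor is bound and KepA is active, so *rudE* is transcribed.
So RudE is produced and active.
Citrulline is present, so GixY is inactive.
No repressor is bound and RudE is active, so *orvX* is transcribed.
→ *orvX* is ON in B.

B only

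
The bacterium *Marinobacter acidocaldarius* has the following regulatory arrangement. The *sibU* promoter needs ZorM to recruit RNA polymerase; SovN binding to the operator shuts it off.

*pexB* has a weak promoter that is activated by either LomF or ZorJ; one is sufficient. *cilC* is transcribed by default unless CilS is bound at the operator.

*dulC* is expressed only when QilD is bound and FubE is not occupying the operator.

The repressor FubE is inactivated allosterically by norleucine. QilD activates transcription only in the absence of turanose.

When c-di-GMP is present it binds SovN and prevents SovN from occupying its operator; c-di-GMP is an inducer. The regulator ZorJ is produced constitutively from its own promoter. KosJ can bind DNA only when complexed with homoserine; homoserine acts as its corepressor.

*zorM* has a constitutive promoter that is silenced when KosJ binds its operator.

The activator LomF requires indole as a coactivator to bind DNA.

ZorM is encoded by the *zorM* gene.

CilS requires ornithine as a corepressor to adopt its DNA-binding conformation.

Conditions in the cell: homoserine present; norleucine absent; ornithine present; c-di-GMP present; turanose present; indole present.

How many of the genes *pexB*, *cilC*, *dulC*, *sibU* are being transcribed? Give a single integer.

Indole is present, so LomF is active.
ZorJ is produced constitutively and is active.
Activator LomF is present, so *pexB* is transcribed.
→ *pexB* is ON.
Ornithine is present, so CilS is active.
With repressor CilS bound, *cilC* is not transcribed.
→ *cilC* is OFF.
Norleucine is absent, so FubE is active.
Turanose is present, so QilD is inactive.
With repressor FubE bound, *dulC* is not transcribed.
→ *dulC* is OFF.
c-di-GMP is present, so SovN is inactive.
Homoserine is present, so KosJ is active.
With repressor KosJ bound, *zorM* is not transcribed.
So ZorM is not produced.
Required activator ZorM is absent, so *sibU* is not transcribed.
→ *sibU* is OFF.
1 of the 4 genes is transcribed.

1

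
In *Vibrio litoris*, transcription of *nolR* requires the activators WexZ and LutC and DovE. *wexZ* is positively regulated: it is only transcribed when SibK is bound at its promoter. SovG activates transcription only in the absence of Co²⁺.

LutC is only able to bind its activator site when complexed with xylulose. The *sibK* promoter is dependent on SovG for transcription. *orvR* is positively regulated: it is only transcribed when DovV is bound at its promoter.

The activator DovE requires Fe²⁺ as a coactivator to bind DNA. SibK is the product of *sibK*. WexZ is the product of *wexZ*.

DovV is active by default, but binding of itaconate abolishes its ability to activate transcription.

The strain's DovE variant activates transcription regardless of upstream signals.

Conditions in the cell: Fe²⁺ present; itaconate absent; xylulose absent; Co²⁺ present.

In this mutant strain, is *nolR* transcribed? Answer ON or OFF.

OFF

Co²⁺ is present, so SovG is inactive.
Required activator SovG is absent, so *sibK* is not transcribed.
So SibK is not produced.
Required activator SibK is absent, so *wexZ* is not transcribed.
So WexZ is not produced.
Xylulose is absent, so LutC is inactive.
DovE is constitutively active in this strain.
Required activator WexZ is absent, so *nolR* is not transcribed.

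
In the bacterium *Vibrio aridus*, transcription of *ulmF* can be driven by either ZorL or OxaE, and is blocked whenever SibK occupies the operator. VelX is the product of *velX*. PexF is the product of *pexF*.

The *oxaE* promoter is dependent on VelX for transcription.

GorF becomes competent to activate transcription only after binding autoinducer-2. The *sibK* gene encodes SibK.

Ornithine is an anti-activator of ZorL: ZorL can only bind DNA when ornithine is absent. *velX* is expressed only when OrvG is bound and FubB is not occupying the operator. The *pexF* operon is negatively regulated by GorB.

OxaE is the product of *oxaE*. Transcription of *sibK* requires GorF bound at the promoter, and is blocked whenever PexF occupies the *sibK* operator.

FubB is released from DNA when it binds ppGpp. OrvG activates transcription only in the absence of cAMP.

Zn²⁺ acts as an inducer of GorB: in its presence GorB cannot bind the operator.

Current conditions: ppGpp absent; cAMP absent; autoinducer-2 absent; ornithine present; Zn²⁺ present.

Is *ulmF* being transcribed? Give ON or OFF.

OFF

Zn²⁺ is present, so GorB is inactive.
With no repressor bound, *pexF* is transcribed.
So PexF is produced and active.
Autoinducer-2 is absent, so GorF is inactive.
With repressor PexF bound, *sibK* is not transcribed.
So SibK is not produced.
Ornithine is present, so ZorL is inactive.
ppGpp is absent, so FubB is active.
cAMP is absent, so OrvG is active.
With repressor FubB bound, *velX* is not transcribed.
So VelX is not produced.
Required activator VelX is absent, so *oxaE* is not transcribed.
So OxaE is not produced.
No activator is available at the *ulmF* promoter, so *ulmF* is not transcribed.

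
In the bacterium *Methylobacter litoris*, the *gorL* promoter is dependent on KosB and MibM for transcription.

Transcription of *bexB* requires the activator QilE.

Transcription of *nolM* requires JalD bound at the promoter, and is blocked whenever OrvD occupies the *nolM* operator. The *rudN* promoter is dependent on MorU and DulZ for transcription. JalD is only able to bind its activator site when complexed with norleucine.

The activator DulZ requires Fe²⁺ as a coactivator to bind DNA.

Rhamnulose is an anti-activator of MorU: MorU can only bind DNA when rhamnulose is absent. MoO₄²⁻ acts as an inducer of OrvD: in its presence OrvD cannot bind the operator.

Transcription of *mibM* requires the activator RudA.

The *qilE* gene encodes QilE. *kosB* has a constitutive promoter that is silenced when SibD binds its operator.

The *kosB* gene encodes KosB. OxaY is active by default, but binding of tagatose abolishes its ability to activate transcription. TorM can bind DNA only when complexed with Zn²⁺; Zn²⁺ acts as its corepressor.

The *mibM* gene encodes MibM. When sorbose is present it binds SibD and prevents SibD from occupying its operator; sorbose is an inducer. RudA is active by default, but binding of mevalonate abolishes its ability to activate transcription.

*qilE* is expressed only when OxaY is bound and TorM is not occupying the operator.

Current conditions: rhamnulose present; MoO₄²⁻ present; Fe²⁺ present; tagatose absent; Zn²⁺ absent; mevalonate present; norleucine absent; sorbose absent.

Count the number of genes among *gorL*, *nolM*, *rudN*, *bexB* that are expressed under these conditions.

Sorbose is absent, so SibD is active.
With repressor SibD bound, *kosB* is not transcribed.
So KosB is not produced.
Mevalonate is present, so RudA is inactive.
Required activator RudA is absent, so *mibM* is not transcribed.
So MibM is not produced.
Required activator KosB is absent, so *gorL* is not transcribed.
→ *gorL* is OFF.
Norleucine is absent, so JalD is inactive.
MoO₄²⁻ is present, so OrvD is inactive.
Required activator JalD is absent, so *nolM* is not transcribed.
→ *nolM* is OFF.
Rhamnulose is present, so MorU is inactive.
Fe²⁺ is present, so DulZ is active.
Required activator MorU is absent, so *rudN* is not transcribed.
→ *rudN* is OFF.
Tagatose is absent, so OxaY is active.
Zn²⁺ is absent, so TorM is inactive.
No repressor is bound and OxaY is active, so *qilE* is transcribed.
So QilE is produced and active.
No repressor is bound and QilE is active, so *bexB* is transcribed.
→ *bexB* is ON.
1 of the 4 genes is transcribed.

1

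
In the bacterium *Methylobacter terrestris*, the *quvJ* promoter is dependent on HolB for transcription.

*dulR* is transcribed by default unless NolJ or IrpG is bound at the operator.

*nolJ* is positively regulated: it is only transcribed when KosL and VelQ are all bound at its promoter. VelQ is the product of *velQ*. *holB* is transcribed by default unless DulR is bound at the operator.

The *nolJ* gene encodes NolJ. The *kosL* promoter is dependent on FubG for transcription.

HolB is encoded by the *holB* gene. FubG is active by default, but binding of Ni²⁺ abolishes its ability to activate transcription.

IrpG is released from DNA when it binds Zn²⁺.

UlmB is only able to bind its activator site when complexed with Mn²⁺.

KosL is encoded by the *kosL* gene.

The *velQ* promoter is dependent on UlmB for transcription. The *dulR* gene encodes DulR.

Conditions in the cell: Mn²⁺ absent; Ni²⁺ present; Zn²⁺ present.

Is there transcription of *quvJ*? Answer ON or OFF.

Ni²⁺ is present, so FubG is inactive.
Required activator FubG is absent, so *kosL* is not transcribed.
So KosL is not produced.
Mn²⁺ is absent, so UlmB is inactive.
Required activator UlmB is absent, so *velQ* is not transcribed.
So VelQ is not produced.
Required activator KosL is absent, so *nolJ* is not transcribed.
So NolJ is not produced.
Zn²⁺ is present, so IrpG is inactive.
With no repressor bound, *dulR* is transcribed.
So DulR is produced and active.
With repressor DulR bound, *holB* is not transcribed.
So HolB is not produced.
Required activator HolB is absent, so *quvJ* is not transcribed.

OFF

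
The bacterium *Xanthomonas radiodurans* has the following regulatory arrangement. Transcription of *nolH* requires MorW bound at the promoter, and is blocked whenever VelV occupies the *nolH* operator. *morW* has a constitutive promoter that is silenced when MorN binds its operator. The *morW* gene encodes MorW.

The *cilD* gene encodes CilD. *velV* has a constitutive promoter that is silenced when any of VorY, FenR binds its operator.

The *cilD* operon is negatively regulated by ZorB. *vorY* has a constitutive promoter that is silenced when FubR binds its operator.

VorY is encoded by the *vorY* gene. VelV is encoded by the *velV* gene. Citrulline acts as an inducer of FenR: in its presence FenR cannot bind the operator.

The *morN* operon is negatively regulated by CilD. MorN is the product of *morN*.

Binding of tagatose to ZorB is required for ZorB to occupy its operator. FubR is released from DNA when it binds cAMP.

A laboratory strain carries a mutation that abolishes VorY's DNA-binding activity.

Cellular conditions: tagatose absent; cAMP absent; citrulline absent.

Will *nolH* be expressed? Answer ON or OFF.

ON

VorY is non-functional in this strain, so it has no effect.
Citrulline is absent, so FenR is active.
With repressor FenR bound, *velV* is not transcribed.
So VelV is not produced.
Tagatose is absent, so ZorB is inactive.
With no repressor bound, *cilD* is transcribed.
So CilD is produced and active.
With repressor CilD bound, *morN* is not transcribed.
So MorN is not produced.
With no repressor bound, *morW* is transcribed.
So MorW is produced and active.
No repressor is bound and MorW is active, so *nolH* is transcribed.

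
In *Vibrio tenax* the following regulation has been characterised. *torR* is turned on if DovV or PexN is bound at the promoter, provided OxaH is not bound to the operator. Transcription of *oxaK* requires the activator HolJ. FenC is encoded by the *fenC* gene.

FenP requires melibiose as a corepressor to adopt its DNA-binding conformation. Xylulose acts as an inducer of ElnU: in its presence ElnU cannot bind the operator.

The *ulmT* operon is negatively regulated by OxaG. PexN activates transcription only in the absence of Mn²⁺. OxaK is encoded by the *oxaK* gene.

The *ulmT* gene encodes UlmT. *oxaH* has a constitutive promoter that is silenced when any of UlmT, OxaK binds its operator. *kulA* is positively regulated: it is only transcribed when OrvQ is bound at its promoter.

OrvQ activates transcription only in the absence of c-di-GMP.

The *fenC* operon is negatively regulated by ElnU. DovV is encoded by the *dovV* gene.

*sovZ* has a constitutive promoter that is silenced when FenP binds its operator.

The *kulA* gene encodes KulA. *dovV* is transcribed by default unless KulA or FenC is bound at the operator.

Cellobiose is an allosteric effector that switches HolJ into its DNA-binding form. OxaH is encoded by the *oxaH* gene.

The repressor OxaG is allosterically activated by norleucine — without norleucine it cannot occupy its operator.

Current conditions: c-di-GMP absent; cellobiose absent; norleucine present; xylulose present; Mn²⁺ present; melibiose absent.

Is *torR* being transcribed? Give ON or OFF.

OFF

c-di-GMP is absent, so OrvQ is active.
No repressor is bound and OrvQ is active, so *kulA* is transcribed.
So KulA is produced and active.
Xylulose is present, so ElnU is inactive.
With no repressor bound, *fenC* is transcribed.
So FenC is produced and active.
With repressor KulA bound, *dovV* is not transcribed.
So DovV is not produced.
Norleucine is present, so OxaG is active.
With repressor OxaG bound, *ulmT* is not transcribed.
So UlmT is not produced.
Cellobiose is absent, so HolJ is inactive.
Required activator HolJ is absent, so *oxaK* is not transcribed.
So OxaK is not produced.
With no repressor bound, *oxaH* is transcribed.
So OxaH is produced and active.
Mn²⁺ is present, so PexN is inactive.
With repressor OxaH bound, *torR* is not transcribed.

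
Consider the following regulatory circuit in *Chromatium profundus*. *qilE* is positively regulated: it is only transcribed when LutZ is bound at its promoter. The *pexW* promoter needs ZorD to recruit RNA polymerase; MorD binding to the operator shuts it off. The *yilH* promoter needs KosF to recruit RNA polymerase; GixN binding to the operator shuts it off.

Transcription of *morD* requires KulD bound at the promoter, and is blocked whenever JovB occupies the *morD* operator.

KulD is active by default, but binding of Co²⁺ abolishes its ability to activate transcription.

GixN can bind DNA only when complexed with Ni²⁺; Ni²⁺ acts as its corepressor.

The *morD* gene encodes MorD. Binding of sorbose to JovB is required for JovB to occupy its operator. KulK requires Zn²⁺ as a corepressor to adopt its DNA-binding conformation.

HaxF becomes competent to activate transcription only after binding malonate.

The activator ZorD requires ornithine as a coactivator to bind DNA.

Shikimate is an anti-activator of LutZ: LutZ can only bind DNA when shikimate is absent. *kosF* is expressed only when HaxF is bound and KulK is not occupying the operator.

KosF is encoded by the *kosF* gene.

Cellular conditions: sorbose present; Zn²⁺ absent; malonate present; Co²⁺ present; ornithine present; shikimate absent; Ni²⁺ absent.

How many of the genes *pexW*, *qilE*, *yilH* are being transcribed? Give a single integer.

3

Ornithine is present, so ZorD is active.
Sorbose is present, so JovB is active.
Co²⁺ is present, so KulD is inactive.
With repressor JovB bound, *morD* is not transcribed.
So MorD is not produced.
No repressor is bound and ZorD is active, so *pexW* is transcribed.
→ *pexW* is ON.
Shikimate is absent, so LutZ is active.
No repressor is bound and LutZ is active, so *qilE* is transcribed.
→ *qilE* is ON.
Ni²⁺ is absent, so GixN is inactive.
Malonate is present, so HaxF is active.
Zn²⁺ is absent, so KulK is inactive.
No repressor is bound and HaxF is active, so *kosF* is transcribed.
So KosF is produced and active.
No repressor is bound and KosF is active, so *yilH* is transcribed.
→ *yilH* is ON.
3 of the 3 genes are transcribed.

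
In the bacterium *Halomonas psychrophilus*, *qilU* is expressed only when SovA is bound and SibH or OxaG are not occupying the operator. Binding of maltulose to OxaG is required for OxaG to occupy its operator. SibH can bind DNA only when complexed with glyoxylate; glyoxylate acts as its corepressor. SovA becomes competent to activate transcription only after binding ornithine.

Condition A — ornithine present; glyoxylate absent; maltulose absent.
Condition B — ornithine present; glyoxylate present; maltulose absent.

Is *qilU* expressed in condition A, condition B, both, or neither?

Condition A:
Ornithine is present, so SovA is active.
Glyoxylate is absent, so SibH is inactive.
Maltulose is absent, so OxaG is inactive.
No repressor is bound and SovA is active, so *qilU* is transcribed.
→ *qilU* is ON in A.
Condition B:
Ornithine is present, so SovA is active.
Glyoxylate is present, so SibH is active.
Maltulose is absent, so OxaG is inactive.
With repressor SibH bound, *qilU* is not transcribed.
→ *qilU* is OFF in B.

A only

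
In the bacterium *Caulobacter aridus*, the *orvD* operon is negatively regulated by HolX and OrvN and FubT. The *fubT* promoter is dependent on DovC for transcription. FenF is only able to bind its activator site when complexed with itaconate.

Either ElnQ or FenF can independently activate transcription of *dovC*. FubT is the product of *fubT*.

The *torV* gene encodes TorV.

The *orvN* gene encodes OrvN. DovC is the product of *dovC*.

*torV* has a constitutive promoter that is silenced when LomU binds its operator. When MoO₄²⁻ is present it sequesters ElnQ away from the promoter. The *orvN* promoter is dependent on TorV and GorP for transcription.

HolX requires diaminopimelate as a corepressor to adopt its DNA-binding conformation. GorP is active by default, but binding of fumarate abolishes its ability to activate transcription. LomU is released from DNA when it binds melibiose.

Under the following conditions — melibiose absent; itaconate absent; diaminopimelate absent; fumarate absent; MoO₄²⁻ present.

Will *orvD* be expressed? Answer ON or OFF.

ON

Diaminopimelate is absent, so HolX is inactive.
Melibiose is absent, so LomU is active.
With repressor LomU bound, *torV* is not transcribed.
So TorV is not produced.
Fumarate is absent, so GorP is active.
Required activator TorV is absent, so *orvN* is not transcribed.
So OrvN is not produced.
MoO₄²⁻ is present, so ElnQ is inactive.
Itaconate is absent, so FenF is inactive.
No activator is available at the *dovC* promoter, so *dovC* is not transcribed.
So DovC is not produced.
Required activator DovC is absent, so *fubT* is not transcribed.
So FubT is not produced.
With no repressor bound, *orvD* is transcribed.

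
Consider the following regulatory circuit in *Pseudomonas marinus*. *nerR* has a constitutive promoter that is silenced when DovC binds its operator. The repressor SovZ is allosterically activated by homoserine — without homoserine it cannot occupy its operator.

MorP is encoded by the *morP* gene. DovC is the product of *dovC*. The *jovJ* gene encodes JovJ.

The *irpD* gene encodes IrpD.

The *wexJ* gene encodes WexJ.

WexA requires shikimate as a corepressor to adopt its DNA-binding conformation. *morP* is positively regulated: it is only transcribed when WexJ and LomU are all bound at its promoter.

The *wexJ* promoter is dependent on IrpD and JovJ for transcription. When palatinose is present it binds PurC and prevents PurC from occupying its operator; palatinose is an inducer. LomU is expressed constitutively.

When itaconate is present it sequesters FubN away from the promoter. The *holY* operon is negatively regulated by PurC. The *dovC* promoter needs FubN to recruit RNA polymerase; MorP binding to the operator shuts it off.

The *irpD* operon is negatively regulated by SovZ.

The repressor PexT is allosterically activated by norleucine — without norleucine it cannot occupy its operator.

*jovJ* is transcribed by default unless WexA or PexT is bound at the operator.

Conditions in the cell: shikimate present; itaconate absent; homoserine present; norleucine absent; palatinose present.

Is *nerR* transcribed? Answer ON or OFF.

Homoserine is present, so SovZ is active.
With repressor SovZ bound, *irpD* is not transcribed.
So IrpD is not produced.
Shikimate is present, so WexA is active.
Norleucine is absent, so PexT is inactive.
With repressor WexA bound, *jovJ* is not transcribed.
So JovJ is not produced.
Required activator IrpD is absent, so *wexJ* is not transcribed.
So WexJ is not produced.
LomU is produced constitutively and is active.
Required activator WexJ is absent, so *morP* is not transcribed.
So MorP is not produced.
Itaconate is absent, so FubN is active.
No repressor is bound and FubN is active, so *dovC* is transcribed.
So DovC is produced and active.
With repressor DovC bound, *nerR* is not transcribed.

OFF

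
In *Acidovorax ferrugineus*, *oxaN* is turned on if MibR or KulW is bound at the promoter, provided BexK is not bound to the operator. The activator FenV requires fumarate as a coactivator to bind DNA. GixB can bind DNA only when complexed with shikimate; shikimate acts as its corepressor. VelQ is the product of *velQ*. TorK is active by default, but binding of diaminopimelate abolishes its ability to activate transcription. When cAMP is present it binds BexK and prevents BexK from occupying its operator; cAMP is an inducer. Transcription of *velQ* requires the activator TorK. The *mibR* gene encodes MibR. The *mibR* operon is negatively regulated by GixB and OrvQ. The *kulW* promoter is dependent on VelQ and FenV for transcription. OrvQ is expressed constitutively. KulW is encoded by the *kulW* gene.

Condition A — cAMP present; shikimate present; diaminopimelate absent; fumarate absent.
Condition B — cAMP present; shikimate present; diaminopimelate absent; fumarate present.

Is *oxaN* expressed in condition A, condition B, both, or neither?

B only

Condition A:
cAMP is present, so BexK is inactive.
Shikimate is present, so GixB is active.
OrvQ is produced constitutively and is active.
With repressor GixB bound, *mibR* is not transcribed.
So MibR is not produced.
Diaminopimelate is absent, so TorK is active.
No repressor is bound and TorK is active, so *velQ* is transcribed.
So VelQ is produced and active.
Fumarate is absent, so FenV is inactive.
Required activator FenV is absent, so *kulW* is not transcribed.
So KulW is not produced.
No activator is available at the *oxaN* promoter, so *oxaN* is not transcribed.
→ *oxaN* is OFF in A.
Condition B:
cAMP is present, so BexK is inactive.
Shikimate is present, so GixB is active.
OrvQ is produced constitutively and is active.
With repressor GixB bound, *mibR* is not transcribed.
So MibR is not produced.
Diaminopimelate is absent, so TorK is active.
No repressor is bound and TorK is active, so *velQ* is transcribed.
So VelQ is produced and active.
Fumarate is present, so FenV is active.
No repressor is bound and VelQ and FenV are active, so *kulW* is transcribed.
So KulW is produced and active.
Activator KulW is present, so *oxaN* is transcribed.
→ *oxaN* is ON in B.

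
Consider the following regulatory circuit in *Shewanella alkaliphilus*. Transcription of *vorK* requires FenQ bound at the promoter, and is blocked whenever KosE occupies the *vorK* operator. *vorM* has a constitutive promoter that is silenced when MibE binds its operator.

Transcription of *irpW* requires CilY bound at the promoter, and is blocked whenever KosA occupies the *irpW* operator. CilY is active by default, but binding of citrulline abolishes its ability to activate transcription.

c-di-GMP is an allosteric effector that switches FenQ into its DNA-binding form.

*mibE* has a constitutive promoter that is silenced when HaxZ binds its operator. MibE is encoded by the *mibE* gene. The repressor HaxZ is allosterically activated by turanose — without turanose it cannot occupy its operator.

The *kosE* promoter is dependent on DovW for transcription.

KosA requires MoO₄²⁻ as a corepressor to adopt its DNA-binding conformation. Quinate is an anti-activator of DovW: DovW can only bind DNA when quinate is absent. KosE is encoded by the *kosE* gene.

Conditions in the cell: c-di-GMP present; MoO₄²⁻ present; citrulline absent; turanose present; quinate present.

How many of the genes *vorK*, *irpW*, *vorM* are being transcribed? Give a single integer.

2

Quinate is present, so DovW is inactive.
Required activator DovW is absent, so *kosE* is not transcribed.
So KosE is not produced.
c-di-GMP is present, so FenQ is active.
No repressor is bound and FenQ is active, so *vorK* is transcribed.
→ *vorK* is ON.
Citrulline is absent, so CilY is active.
MoO₄²⁻ is present, so KosA is active.
With repressor KosA bound, *irpW* is not transcribed.
→ *irpW* is OFF.
Turanose is present, so HaxZ is active.
With repressor HaxZ bound, *mibE* is not transcribed.
So MibE is not produced.
With no repressor bound, *vorM* is transcribed.
→ *vorM* is ON.
2 of the 3 genes are transcribed.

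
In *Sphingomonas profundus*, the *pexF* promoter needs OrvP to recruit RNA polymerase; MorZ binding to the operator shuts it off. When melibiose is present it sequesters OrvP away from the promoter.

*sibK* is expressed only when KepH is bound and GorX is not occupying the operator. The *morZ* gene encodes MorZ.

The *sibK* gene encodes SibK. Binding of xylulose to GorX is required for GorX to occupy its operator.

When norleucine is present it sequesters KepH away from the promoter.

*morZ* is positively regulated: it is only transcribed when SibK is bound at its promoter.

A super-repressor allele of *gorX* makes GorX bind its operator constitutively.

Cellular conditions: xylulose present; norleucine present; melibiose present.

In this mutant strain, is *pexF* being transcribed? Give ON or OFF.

OFF

Melibiose is present, so OrvP is inactive.
Norleucine is present, so KepH is inactive.
GorX is constitutively active in this strain.
With repressor GorX bound, *sibK* is not transcribed.
So SibK is not produced.
Required activator SibK is absent, so *morZ* is not transcribed.
So MorZ is not produced.
Required activator OrvP is absent, so *pexF* is not transcribed.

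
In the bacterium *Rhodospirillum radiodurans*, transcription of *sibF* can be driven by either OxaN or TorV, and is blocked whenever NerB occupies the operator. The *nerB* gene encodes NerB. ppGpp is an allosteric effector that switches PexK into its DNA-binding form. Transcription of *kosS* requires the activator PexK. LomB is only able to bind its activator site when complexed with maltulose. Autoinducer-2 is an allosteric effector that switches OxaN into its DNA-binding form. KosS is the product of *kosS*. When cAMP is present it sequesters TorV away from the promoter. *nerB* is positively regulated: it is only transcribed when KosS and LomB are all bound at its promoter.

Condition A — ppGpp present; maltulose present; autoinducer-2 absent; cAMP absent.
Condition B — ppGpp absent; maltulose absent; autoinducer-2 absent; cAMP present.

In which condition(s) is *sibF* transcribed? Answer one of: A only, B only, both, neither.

neither

Condition A:
ppGpp is present, so PexK is active.
No repressor is bound and PexK is active, so *kosS* is transcribed.
So KosS is produced and active.
Maltulose is present, so LomB is active.
No repressor is bound and KosS and LomB are active, so *nerB* is transcribed.
So NerB is produced and active.
Autoinducer-2 is absent, so OxaN is inactive.
cAMP is absent, so TorV is active.
With repressor NerB bound, *sibF* is not transcribed.
→ *sibF* is OFF in A.
Condition B:
ppGpp is absent, so PexK is inactive.
Required activator PexK is absent, so *kosS* is not transcribed.
So KosS is not produced.
Maltulose is absent, so LomB is inactive.
Required activator KosS is absent, so *nerB* is not transcribed.
So NerB is not produced.
Autoinducer-2 is absent, so OxaN is inactive.
cAMP is present, so TorV is inactive.
No activator is available at the *sibF* promoter, so *sibF* is not transcribed.
→ *sibF* is OFF in B.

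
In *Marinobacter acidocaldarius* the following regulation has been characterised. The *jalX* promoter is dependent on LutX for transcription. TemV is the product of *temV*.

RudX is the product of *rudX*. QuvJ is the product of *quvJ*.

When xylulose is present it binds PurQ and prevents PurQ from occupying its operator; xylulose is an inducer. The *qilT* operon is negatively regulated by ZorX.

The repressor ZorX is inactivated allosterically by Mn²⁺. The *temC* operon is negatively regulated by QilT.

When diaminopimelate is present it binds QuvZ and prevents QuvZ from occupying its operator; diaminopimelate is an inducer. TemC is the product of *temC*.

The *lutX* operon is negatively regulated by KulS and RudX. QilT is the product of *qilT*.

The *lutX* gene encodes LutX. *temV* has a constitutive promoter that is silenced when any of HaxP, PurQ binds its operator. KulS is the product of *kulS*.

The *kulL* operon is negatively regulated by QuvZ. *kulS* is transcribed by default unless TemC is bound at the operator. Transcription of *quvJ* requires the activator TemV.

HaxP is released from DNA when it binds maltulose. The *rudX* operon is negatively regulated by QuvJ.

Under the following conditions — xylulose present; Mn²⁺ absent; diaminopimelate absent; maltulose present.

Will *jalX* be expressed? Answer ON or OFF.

ON

Mn²⁺ is absent, so ZorX is active.
With repressor ZorX bound, *qilT* is not transcribed.
So QilT is not produced.
With no repressor bound, *temC* is transcribed.
So TemC is produced and active.
With repressor TemC bound, *kulS* is not transcribed.
So KulS is not produced.
Maltulose is present, so HaxP is inactive.
Xylulose is present, so PurQ is inactive.
With no repressor bound, *temV* is transcribed.
So TemV is produced and active.
No repressor is bound and TemV is active, so *quvJ* is transcribed.
So QuvJ is produced and active.
With repressor QuvJ bound, *rudX* is not transcribed.
So RudX is not produced.
With no repressor bound, *lutX* is transcribed.
So LutX is produced and active.
No repressor is bound and LutX is active, so *jalX* is transcribed.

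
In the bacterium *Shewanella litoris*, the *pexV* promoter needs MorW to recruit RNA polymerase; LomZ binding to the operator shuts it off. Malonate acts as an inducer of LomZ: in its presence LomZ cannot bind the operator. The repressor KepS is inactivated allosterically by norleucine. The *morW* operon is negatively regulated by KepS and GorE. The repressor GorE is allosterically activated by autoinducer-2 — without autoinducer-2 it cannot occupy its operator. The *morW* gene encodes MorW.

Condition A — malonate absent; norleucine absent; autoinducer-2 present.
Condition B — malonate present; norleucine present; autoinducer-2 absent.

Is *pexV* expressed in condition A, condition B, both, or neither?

Condition A:
Malonate is absent, so LomZ is active.
Norleucine is absent, so KepS is active.
Autoinducer-2 is present, so GorE is active.
With repressor KepS bound, *morW* is not transcribed.
So MorW is not produced.
With repressor LomZ bound, *pexV* is not transcribed.
→ *pexV* is OFF in A.
Condition B:
Malonate is present, so LomZ is inactive.
Norleucine is present, so KepS is inactive.
Autoinducer-2 is absent, so GorE is inactive.
With no repressor bound, *morW* is transcribed.
So MorW is produced and active.
No repressor is bound and MorW is active, so *pexV* is transcribed.
→ *pexV* is ON in B.

B only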